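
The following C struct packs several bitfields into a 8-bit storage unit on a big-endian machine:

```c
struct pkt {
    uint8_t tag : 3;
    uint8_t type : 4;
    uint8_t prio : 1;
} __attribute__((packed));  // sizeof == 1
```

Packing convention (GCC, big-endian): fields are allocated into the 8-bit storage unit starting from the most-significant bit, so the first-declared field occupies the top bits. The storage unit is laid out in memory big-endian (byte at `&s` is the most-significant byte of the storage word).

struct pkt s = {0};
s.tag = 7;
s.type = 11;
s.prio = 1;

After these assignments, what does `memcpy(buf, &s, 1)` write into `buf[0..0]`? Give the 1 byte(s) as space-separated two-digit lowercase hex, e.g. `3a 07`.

[5+:3] tag=7 & 0x7 = 0x7; word=0xe0
[1+:4] type=11 & 0xf = 0xb; word=0xf6
[0+:1] prio=1 & 0x1 = 0x1; word=0xf7
word = 0xf7 → big-endian bytes:
  [0]=0xf7

f7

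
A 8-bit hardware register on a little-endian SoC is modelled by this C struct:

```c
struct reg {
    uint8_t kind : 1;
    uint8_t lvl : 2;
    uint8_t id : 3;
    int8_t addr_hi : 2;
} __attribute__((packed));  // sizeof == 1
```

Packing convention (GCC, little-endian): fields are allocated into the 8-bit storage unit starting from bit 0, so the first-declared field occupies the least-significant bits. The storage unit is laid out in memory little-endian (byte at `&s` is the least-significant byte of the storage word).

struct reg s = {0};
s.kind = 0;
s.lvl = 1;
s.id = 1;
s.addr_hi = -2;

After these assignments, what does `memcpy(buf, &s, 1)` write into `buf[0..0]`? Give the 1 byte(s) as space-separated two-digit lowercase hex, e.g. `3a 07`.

8a

kind:1 = 0 → 0x0 << 0 → word 0x00
lvl:2 = 1 → 0x1 << 1 → word 0x02
id:3 = 1 → 0x1 << 3 → word 0x0a
addr_hi:2 = -2 → 0x2 << 6 → word 0x8a
word = 0x8a → little-endian bytes:
  [0]=0x8a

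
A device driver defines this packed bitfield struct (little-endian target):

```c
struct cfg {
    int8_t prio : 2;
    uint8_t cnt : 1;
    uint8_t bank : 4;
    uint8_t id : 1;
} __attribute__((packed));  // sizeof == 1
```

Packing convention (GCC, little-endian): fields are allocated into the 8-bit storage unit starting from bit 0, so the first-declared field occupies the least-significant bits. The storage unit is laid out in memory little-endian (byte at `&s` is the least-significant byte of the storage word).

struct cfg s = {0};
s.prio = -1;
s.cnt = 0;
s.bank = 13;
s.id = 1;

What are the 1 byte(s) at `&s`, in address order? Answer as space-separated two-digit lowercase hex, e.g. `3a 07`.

eb

[0+:2] prio=-1 & 0x3 = 0x3; word=0x03
[2+:1] cnt=0 & 0x1 = 0x0; word=0x03
[3+:4] bank=13 & 0xf = 0xd; word=0x6b
[7+:1] id=1 & 0x1 = 0x1; word=0xeb
word = 0xeb → little-endian bytes:
  [0]=0xeb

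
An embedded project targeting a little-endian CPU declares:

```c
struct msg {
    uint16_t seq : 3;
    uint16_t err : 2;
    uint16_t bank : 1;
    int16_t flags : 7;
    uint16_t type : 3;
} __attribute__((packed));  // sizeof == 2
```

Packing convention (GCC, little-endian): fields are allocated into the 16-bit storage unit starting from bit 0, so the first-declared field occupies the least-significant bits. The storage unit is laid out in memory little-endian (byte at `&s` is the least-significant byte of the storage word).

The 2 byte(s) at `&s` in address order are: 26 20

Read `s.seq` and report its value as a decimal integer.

6

[0]=0x26 [1]=0x20 (little-endian) → word 0x2026
seq:3 @ bit 0 → (0x2026>>0)&0x7 = 0x6  ←
err:2 @ bit 3 → (0x2026>>3)&0x3 = 0x0
bank:1 @ bit 5 → (0x2026>>5)&0x1 = 0x1
flags:7 @ bit 6 → (0x2026>>6)&0x7f = 0x0
type:3 @ bit 13 → (0x2026>>13)&0x7 = 0x1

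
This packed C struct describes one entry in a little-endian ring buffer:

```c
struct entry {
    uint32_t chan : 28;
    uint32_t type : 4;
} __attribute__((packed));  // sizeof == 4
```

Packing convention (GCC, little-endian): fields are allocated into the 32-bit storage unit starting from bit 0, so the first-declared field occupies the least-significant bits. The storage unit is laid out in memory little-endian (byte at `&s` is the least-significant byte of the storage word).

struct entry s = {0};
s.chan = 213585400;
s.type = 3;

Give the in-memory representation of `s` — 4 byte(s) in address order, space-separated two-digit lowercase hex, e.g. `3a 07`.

f8 0d bb 3c

[0+:28] chan=213585400 & 0xfffffff = 0xcbb0df8; word=0x0cbb0df8
[28+:4] type=3 & 0xf = 0x3; word=0x3cbb0df8
word = 0x3cbb0df8 → little-endian bytes:
  [0]=0xf8  [1]=0x0d  [2]=0xbb  [3]=0x3c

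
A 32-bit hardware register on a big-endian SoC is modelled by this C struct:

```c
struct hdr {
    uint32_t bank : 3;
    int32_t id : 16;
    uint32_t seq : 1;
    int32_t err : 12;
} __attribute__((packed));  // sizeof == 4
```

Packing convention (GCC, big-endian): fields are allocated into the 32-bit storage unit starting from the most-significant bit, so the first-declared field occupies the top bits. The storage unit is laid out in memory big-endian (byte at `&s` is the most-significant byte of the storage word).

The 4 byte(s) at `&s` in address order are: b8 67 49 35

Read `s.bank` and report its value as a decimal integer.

5

[0]=0xb8 [1]=0x67 [2]=0x49 [3]=0x35 (big-endian) → word 0xb8674935
bank [29+:3] = (word>>29) & 0x7 = 5  ←
id [13+:16] = (word>>13) & 0xffff = 49978
seq [12+:1] = (word>>12) & 0x1 = 0
err [0+:12] = (word>>0) & 0xfff = 2357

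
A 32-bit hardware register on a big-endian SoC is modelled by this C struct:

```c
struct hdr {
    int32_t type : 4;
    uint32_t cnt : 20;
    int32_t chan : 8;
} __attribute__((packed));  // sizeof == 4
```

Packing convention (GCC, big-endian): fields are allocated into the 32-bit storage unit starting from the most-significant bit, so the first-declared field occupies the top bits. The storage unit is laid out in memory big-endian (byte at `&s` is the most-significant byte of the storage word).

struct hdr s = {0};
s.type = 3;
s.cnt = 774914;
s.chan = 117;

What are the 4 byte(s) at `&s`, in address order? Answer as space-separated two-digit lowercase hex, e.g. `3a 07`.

type (4b) val=3 bits=0x3 at bit 28: 0x30000000
cnt (20b) val=774914 bits=0xbd302 at bit 8: 0x3bd30200
chan (8b) val=117 bits=0x75 at bit 0: 0x3bd30275
word = 0x3bd30275 → big-endian bytes:
  [0]=0x3b  [1]=0xd3  [2]=0x02  [3]=0x75

3b d3 02 75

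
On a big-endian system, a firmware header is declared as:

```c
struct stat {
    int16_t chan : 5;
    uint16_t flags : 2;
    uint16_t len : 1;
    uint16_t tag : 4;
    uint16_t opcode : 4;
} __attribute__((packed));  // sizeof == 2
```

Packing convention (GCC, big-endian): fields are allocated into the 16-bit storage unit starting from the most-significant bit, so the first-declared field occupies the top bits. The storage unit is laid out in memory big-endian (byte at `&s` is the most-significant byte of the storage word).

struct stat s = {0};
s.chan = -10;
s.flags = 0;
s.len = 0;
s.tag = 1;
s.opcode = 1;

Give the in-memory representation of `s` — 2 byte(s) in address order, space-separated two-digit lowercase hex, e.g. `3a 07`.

chan:5 = -10 → 0x16 << 11 → word 0xb000
flags:2 = 0 → 0x0 << 9 → word 0xb000
len:1 = 0 → 0x0 << 8 → word 0xb000
tag:4 = 1 → 0x1 << 4 → word 0xb010
opcode:4 = 1 → 0x1 << 0 → word 0xb011
word = 0xb011 → big-endian bytes:
  [0]=0xb0  [1]=0x11

b0 11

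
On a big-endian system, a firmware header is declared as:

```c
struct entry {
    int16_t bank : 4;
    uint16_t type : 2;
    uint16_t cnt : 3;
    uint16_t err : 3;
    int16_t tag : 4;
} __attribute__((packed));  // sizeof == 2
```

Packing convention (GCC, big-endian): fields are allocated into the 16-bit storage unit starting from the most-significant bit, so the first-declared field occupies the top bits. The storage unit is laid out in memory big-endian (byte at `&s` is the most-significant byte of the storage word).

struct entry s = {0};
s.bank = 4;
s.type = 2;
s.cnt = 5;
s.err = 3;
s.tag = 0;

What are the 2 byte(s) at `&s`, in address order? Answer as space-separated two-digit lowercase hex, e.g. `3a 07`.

4a b0

[12+:4] bank=4 & 0xf = 0x4; word=0x4000
[10+:2] type=2 & 0x3 = 0x2; word=0x4800
[7+:3] cnt=5 & 0x7 = 0x5; word=0x4a80
[4+:3] err=3 & 0x7 = 0x3; word=0x4ab0
[0+:4] tag=0 & 0xf = 0x0; word=0x4ab0
word = 0x4ab0 → big-endian bytes:
  [0]=0x4a  [1]=0xb0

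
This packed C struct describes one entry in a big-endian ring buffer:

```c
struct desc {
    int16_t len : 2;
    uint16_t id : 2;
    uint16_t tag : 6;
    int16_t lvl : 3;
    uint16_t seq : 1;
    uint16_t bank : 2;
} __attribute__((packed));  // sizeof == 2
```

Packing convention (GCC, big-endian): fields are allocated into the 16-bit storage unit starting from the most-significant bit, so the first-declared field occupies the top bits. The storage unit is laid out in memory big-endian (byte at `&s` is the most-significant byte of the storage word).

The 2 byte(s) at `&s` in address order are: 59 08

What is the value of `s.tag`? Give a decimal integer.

36

[0]=0x59 [1]=0x08 (big-endian) → word 0x5908
len [14+:2] = (word>>14) & 0x3 = 1
id [12+:2] = (word>>12) & 0x3 = 1
tag [6+:6] = (word>>6) & 0x3f = 36  ←
lvl [3+:3] = (word>>3) & 0x7 = 1
seq [2+:1] = (word>>2) & 0x1 = 0
bank [0+:2] = (word>>0) & 0x3 = 0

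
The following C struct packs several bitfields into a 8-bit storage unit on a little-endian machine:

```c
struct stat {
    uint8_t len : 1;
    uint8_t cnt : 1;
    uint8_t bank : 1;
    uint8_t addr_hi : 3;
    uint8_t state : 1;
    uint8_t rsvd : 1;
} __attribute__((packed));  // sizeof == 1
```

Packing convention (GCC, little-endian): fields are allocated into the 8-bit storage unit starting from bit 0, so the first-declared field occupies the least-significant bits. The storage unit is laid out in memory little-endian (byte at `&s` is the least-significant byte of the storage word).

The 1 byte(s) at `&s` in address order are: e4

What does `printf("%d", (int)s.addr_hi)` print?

[0]=0xe4 (little-endian) → word 0xe4
len:1 @ bit 0 → (0xe4>>0)&0x1 = 0x0
cnt:1 @ bit 1 → (0xe4>>1)&0x1 = 0x0
bank:1 @ bit 2 → (0xe4>>2)&0x1 = 0x1
addr_hi:3 @ bit 3 → (0xe4>>3)&0x7 = 0x4  ←
state:1 @ bit 6 → (0xe4>>6)&0x1 = 0x1
rsvd:1 @ bit 7 → (0xe4>>7)&0x1 = 0x1

4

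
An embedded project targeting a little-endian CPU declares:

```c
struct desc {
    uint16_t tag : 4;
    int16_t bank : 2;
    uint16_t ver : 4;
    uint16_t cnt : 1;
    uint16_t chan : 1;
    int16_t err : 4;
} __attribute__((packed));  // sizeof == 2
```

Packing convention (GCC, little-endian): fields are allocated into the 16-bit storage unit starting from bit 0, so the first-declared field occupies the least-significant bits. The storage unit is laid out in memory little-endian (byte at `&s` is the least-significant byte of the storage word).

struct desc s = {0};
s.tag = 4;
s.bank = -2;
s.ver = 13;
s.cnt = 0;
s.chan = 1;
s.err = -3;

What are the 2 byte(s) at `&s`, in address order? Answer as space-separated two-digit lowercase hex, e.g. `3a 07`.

[0+:4] tag=4 & 0xf = 0x4; word=0x0004
[4+:2] bank=-2 & 0x3 = 0x2; word=0x0024
[6+:4] ver=13 & 0xf = 0xd; word=0x0364
[10+:1] cnt=0 & 0x1 = 0x0; word=0x0364
[11+:1] chan=1 & 0x1 = 0x1; word=0x0b64
[12+:4] err=-3 & 0xf = 0xd; word=0xdb64
word = 0xdb64 → little-endian bytes:
  [0]=0x64  [1]=0xdb

64 db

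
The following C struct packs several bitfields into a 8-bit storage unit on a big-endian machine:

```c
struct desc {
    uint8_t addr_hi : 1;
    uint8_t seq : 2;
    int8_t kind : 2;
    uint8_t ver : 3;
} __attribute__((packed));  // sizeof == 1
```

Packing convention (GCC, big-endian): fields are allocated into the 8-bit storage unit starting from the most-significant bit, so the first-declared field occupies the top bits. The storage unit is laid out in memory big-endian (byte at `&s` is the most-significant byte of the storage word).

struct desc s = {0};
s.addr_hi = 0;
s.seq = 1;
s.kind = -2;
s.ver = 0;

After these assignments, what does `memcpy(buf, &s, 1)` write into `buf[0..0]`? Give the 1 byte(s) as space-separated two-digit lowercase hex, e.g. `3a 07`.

addr_hi (1b) val=0 bits=0x0 at bit 7: 0x00
seq (2b) val=1 bits=0x1 at bit 5: 0x20
kind (2b) val=-2 bits=0x2 at bit 3: 0x30
ver (3b) val=0 bits=0x0 at bit 0: 0x30
word = 0x30 → big-endian bytes:
  [0]=0x30

30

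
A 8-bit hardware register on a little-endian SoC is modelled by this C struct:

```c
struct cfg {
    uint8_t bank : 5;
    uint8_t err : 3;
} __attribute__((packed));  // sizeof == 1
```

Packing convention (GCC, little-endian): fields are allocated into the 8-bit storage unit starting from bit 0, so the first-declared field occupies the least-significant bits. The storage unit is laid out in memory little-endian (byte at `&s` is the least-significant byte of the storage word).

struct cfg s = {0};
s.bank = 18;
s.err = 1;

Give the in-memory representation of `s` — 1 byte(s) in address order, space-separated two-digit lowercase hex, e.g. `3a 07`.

bank:5 = 18 → 0x12 << 0 → word 0x12
err:3 = 1 → 0x1 << 5 → word 0x32
word = 0x32 → little-endian bytes:
  [0]=0x32

32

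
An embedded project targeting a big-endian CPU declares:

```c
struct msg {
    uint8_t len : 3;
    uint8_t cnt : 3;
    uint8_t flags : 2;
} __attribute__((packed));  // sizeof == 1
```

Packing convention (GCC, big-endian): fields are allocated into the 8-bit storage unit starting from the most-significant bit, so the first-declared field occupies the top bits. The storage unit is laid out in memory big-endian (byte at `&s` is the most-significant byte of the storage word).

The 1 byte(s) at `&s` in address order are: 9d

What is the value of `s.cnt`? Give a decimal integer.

[0]=0x9d (big-endian) → word 0x9d
len [5+:3] = (word>>5) & 0x7 = 4
cnt [2+:3] = (word>>2) & 0x7 = 7  ←
flags [0+:2] = (word>>0) & 0x3 = 1

7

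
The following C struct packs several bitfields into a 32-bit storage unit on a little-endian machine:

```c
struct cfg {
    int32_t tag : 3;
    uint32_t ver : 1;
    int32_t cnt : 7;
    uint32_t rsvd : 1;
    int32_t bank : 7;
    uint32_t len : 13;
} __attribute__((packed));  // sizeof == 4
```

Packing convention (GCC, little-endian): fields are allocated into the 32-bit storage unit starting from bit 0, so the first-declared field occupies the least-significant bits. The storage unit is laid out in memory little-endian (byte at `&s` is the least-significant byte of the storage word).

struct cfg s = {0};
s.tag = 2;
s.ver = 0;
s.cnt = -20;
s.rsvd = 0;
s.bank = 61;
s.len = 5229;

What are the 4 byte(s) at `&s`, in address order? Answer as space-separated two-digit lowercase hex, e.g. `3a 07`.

tag (3b) val=2 bits=0x2 at bit 0: 0x00000002
ver (1b) val=0 bits=0x0 at bit 3: 0x00000002
cnt (7b) val=-20 bits=0x6c at bit 4: 0x000006c2
rsvd (1b) val=0 bits=0x0 at bit 11: 0x000006c2
bank (7b) val=61 bits=0x3d at bit 12: 0x0003d6c2
len (13b) val=5229 bits=0x146d at bit 19: 0xa36bd6c2
word = 0xa36bd6c2 → little-endian bytes:
  [0]=0xc2  [1]=0xd6  [2]=0x6b  [3]=0xa3

c2 d6 6b a3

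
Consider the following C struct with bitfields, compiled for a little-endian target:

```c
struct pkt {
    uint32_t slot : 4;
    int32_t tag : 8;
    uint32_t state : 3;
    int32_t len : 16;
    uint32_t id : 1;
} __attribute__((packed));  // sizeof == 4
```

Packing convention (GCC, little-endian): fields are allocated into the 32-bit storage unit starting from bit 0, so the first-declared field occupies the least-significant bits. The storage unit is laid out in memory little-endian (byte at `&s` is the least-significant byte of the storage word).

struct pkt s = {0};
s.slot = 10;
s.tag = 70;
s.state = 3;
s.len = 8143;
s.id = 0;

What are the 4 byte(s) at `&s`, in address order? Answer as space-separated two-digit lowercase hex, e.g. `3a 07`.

6a b4 e7 0f

slot:4 = 10 → 0xa << 0 → word 0x0000000a
tag:8 = 70 → 0x46 << 4 → word 0x0000046a
state:3 = 3 → 0x3 << 12 → word 0x0000346a
len:16 = 8143 → 0x1fcf << 15 → word 0x0fe7b46a
id:1 = 0 → 0x0 << 31 → word 0x0fe7b46a
word = 0x0fe7b46a → little-endian bytes:
  [0]=0x6a  [1]=0xb4  [2]=0xe7  [3]=0x0f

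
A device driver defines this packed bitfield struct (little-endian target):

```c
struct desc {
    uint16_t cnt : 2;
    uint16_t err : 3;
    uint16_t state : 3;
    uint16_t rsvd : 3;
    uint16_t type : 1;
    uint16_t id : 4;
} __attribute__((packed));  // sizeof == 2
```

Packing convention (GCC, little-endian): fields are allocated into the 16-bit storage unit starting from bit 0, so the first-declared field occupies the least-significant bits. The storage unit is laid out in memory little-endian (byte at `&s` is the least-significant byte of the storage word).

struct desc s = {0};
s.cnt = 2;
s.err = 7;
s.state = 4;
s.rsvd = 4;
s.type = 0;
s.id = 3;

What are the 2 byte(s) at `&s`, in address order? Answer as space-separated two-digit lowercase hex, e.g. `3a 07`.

9e 34

[0+:2] cnt=2 & 0x3 = 0x2; word=0x0002
[2+:3] err=7 & 0x7 = 0x7; word=0x001e
[5+:3] state=4 & 0x7 = 0x4; word=0x009e
[8+:3] rsvd=4 & 0x7 = 0x4; word=0x049e
[11+:1] type=0 & 0x1 = 0x0; word=0x049e
[12+:4] id=3 & 0xf = 0x3; word=0x349e
word = 0x349e → little-endian bytes:
  [0]=0x9e  [1]=0x34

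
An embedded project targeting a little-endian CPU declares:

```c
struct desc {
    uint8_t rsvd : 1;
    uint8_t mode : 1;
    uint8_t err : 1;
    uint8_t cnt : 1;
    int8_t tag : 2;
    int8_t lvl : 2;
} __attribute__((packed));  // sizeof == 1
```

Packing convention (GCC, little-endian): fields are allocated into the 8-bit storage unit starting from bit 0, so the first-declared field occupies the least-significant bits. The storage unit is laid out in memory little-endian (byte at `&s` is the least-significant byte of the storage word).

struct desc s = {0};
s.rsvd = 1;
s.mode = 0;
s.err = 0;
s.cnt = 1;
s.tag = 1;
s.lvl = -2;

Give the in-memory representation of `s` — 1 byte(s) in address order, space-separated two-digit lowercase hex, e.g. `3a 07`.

[0+:1] rsvd=1 & 0x1 = 0x1; word=0x01
[1+:1] mode=0 & 0x1 = 0x0; word=0x01
[2+:1] err=0 & 0x1 = 0x0; word=0x01
[3+:1] cnt=1 & 0x1 = 0x1; word=0x09
[4+:2] tag=1 & 0x3 = 0x1; word=0x19
[6+:2] lvl=-2 & 0x3 = 0x2; word=0x99
word = 0x99 → little-endian bytes:
  [0]=0x99

99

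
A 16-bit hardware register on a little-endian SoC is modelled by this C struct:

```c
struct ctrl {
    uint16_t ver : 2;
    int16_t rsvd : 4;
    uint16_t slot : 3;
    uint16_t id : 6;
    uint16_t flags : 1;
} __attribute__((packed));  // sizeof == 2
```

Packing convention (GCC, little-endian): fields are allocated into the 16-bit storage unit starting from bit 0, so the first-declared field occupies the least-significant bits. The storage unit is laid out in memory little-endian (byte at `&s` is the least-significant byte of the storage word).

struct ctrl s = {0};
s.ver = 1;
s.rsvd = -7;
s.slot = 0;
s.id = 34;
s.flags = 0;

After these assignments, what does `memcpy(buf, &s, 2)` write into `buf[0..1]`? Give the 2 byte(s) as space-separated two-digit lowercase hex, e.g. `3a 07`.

25 44

ver (2b) val=1 bits=0x1 at bit 0: 0x0001
rsvd (4b) val=-7 bits=0x9 at bit 2: 0x0025
slot (3b) val=0 bits=0x0 at bit 6: 0x0025
id (6b) val=34 bits=0x22 at bit 9: 0x4425
flags (1b) val=0 bits=0x0 at bit 15: 0x4425
word = 0x4425 → little-endian bytes:
  [0]=0x25  [1]=0x44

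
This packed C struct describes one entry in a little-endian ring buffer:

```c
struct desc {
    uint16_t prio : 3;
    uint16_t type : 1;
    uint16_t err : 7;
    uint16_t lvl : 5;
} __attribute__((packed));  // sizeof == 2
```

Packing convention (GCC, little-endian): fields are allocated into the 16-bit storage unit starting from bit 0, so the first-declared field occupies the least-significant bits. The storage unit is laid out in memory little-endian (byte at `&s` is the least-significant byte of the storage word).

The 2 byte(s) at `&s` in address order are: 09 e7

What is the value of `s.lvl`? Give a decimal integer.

28

[0]=0x09 [1]=0xe7 (little-endian) → word 0xe709
prio:3 @ bit 0 → (0xe709>>0)&0x7 = 0x1
type:1 @ bit 3 → (0xe709>>3)&0x1 = 0x1
err:7 @ bit 4 → (0xe709>>4)&0x7f = 0x70
lvl:5 @ bit 11 → (0xe709>>11)&0x1f = 0x1c  ←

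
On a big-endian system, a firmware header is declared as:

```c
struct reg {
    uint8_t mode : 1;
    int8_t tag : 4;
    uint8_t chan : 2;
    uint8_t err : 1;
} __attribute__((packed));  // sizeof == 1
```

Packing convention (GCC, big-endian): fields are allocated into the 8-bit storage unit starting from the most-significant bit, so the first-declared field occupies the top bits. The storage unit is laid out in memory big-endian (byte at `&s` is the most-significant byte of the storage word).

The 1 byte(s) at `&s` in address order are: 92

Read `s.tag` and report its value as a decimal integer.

2

[0]=0x92 (big-endian) → word 0x92
mode [7+:1] = (word>>7) & 0x1 = 1
tag [3+:4] = (word>>3) & 0xf = 2  ←
chan [1+:2] = (word>>1) & 0x3 = 1
err [0+:1] = (word>>0) & 0x1 = 0
tag signed 4b, MSB=0: value = 2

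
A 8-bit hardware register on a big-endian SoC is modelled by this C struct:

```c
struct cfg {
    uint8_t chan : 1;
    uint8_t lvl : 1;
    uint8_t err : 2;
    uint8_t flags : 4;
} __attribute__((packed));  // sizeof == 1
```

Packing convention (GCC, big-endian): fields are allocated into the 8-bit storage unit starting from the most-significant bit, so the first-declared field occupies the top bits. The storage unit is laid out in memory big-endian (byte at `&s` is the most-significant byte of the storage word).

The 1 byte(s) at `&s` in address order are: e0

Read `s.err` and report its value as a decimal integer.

[0]=0xe0 (big-endian) → word 0xe0
chan:1 @ bit 7 → (0xe0>>7)&0x1 = 0x1
lvl:1 @ bit 6 → (0xe0>>6)&0x1 = 0x1
err:2 @ bit 4 → (0xe0>>4)&0x3 = 0x2  ←
flags:4 @ bit 0 → (0xe0>>0)&0xf = 0x0

2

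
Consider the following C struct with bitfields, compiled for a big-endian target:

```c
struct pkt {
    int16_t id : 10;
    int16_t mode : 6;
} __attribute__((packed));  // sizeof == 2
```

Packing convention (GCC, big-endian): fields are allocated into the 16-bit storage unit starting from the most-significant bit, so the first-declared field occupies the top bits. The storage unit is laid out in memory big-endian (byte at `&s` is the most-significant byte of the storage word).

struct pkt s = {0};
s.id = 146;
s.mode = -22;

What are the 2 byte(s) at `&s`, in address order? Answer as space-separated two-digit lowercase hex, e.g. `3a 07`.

24 aa

id:10 = 146 → 0x92 << 6 → word 0x2480
mode:6 = -22 → 0x2a << 0 → word 0x24aa
word = 0x24aa → big-endian bytes:
  [0]=0x24  [1]=0xaa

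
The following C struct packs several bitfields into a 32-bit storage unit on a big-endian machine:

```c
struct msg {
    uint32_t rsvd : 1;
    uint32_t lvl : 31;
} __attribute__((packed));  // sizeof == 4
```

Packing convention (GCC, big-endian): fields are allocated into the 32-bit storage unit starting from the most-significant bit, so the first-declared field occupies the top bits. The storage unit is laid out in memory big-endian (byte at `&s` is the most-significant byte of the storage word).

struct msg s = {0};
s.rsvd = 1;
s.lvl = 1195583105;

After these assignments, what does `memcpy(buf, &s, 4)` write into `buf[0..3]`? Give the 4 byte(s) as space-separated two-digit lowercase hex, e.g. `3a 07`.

c7 43 26 81

[31+:1] rsvd=1 & 0x1 = 0x1; word=0x80000000
[0+:31] lvl=1195583105 & 0x7fffffff = 0x47432681; word=0xc7432681
word = 0xc7432681 → big-endian bytes:
  [0]=0xc7  [1]=0x43  [2]=0x26  [3]=0x81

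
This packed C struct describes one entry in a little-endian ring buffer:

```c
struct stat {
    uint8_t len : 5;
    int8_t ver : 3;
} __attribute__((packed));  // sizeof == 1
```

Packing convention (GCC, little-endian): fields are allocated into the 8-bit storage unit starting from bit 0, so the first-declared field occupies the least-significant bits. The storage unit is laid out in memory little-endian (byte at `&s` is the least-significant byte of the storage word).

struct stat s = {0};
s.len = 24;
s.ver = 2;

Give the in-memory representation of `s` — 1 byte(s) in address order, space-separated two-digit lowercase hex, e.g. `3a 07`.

58

[0+:5] len=24 & 0x1f = 0x18; word=0x18
[5+:3] ver=2 & 0x7 = 0x2; word=0x58
word = 0x58 → little-endian bytes:
  [0]=0x58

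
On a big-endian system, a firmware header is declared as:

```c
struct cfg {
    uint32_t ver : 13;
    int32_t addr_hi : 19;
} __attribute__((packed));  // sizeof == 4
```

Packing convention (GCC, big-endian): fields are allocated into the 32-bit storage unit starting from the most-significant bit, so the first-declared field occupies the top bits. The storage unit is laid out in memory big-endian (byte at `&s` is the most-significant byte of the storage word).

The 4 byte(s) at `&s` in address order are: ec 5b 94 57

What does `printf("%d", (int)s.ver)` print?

7563

[0]=0xec [1]=0x5b [2]=0x94 [3]=0x57 (big-endian) → word 0xec5b9457
ver [19+:13] = (word>>19) & 0x1fff = 7563  ←
addr_hi [0+:19] = (word>>0) & 0x7ffff = 234583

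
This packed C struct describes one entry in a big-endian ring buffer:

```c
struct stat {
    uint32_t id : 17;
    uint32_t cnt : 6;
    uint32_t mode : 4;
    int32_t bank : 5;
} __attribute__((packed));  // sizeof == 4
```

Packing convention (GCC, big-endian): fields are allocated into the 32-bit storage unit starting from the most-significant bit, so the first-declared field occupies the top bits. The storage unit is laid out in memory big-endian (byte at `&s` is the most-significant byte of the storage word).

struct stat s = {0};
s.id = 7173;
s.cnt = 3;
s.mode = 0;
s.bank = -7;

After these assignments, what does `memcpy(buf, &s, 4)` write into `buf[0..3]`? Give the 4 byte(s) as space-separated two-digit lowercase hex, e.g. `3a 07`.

id:17 = 7173 → 0x1c05 << 15 → word 0x0e028000
cnt:6 = 3 → 0x3 << 9 → word 0x0e028600
mode:4 = 0 → 0x0 << 5 → word 0x0e028600
bank:5 = -7 → 0x19 << 0 → word 0x0e028619
word = 0x0e028619 → big-endian bytes:
  [0]=0x0e  [1]=0x02  [2]=0x86  [3]=0x19

0e 02 86 19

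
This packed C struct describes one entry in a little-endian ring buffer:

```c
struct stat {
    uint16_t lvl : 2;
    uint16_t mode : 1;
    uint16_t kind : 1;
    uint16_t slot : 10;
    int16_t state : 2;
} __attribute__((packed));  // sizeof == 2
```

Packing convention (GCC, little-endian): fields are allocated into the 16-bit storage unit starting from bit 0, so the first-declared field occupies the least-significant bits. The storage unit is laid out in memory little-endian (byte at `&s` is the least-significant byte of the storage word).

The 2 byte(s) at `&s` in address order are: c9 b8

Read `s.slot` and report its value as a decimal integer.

908

[0]=0xc9 [1]=0xb8 (little-endian) → word 0xb8c9
lvl:2 @ bit 0 → (0xb8c9>>0)&0x3 = 0x1
mode:1 @ bit 2 → (0xb8c9>>2)&0x1 = 0x0
kind:1 @ bit 3 → (0xb8c9>>3)&0x1 = 0x1
slot:10 @ bit 4 → (0xb8c9>>4)&0x3ff = 0x38c  ←
state:2 @ bit 14 → (0xb8c9>>14)&0x3 = 0x2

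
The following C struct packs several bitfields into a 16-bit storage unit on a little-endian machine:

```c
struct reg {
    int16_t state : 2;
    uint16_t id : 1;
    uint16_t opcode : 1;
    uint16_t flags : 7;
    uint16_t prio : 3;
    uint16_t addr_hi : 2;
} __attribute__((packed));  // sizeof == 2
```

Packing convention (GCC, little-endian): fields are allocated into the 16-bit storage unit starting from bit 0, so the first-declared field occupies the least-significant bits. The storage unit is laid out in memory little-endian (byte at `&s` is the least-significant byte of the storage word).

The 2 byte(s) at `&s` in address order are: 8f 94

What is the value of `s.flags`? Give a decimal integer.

[0]=0x8f [1]=0x94 (little-endian) → word 0x948f
state [0+:2] = (word>>0) & 0x3 = 3
id [2+:1] = (word>>2) & 0x1 = 1
opcode [3+:1] = (word>>3) & 0x1 = 1
flags [4+:7] = (word>>4) & 0x7f = 72  ←
prio [11+:3] = (word>>11) & 0x7 = 2
addr_hi [14+:2] = (word>>14) & 0x3 = 2

72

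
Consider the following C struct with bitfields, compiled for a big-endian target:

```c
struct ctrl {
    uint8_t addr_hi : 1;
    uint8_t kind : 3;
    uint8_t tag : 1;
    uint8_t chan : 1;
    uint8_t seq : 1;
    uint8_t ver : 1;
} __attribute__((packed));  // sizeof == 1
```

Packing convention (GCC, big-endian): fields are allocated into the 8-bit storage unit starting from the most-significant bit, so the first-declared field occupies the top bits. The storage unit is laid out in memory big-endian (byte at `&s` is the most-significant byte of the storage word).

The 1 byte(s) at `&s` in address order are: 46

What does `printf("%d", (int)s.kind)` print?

[0]=0x46 (big-endian) → word 0x46
addr_hi [7+:1] = (word>>7) & 0x1 = 0
kind [4+:3] = (word>>4) & 0x7 = 4  ←
tag [3+:1] = (word>>3) & 0x1 = 0
chan [2+:1] = (word>>2) & 0x1 = 1
seq [1+:1] = (word>>1) & 0x1 = 1
ver [0+:1] = (word>>0) & 0x1 = 0

4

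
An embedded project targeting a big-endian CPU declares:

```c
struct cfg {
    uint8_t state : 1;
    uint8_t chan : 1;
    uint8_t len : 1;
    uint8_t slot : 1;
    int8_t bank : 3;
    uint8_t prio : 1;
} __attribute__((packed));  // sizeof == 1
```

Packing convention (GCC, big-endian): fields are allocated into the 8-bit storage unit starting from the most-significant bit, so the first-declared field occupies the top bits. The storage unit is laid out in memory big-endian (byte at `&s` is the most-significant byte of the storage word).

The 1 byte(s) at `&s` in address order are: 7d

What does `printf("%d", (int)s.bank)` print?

-2

[0]=0x7d (big-endian) → word 0x7d
state:1 @ bit 7 → (0x7d>>7)&0x1 = 0x0
chan:1 @ bit 6 → (0x7d>>6)&0x1 = 0x1
len:1 @ bit 5 → (0x7d>>5)&0x1 = 0x1
slot:1 @ bit 4 → (0x7d>>4)&0x1 = 0x1
bank:3 @ bit 1 → (0x7d>>1)&0x7 = 0x6  ←
prio:1 @ bit 0 → (0x7d>>0)&0x1 = 0x1
bank signed 3b, MSB=1: 6 - 8 = -2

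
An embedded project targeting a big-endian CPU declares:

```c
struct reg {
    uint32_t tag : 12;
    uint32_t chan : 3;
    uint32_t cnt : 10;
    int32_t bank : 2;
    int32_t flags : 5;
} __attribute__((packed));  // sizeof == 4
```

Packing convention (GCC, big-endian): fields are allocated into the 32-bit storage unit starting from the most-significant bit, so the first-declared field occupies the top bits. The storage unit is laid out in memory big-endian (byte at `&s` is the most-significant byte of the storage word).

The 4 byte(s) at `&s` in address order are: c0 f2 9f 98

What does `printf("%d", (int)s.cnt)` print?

[0]=0xc0 [1]=0xf2 [2]=0x9f [3]=0x98 (big-endian) → word 0xc0f29f98
tag:12 @ bit 20 → (0xc0f29f98>>20)&0xfff = 0xc0f
chan:3 @ bit 17 → (0xc0f29f98>>17)&0x7 = 0x1
cnt:10 @ bit 7 → (0xc0f29f98>>7)&0x3ff = 0x13f  ←
bank:2 @ bit 5 → (0xc0f29f98>>5)&0x3 = 0x0
flags:5 @ bit 0 → (0xc0f29f98>>0)&0x1f = 0x18

319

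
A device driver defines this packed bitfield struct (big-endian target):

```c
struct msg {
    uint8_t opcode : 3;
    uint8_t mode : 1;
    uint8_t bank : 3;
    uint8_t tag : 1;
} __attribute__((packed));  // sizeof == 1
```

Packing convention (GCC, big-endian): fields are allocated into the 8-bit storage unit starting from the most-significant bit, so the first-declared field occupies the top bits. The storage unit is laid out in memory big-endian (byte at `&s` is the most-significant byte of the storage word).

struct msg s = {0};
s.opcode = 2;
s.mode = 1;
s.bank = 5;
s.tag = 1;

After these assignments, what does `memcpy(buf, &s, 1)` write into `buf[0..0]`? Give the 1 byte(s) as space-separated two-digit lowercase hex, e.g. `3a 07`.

opcode (3b) val=2 bits=0x2 at bit 5: 0x40
mode (1b) val=1 bits=0x1 at bit 4: 0x50
bank (3b) val=5 bits=0x5 at bit 1: 0x5a
tag (1b) val=1 bits=0x1 at bit 0: 0x5b
word = 0x5b → big-endian bytes:
  [0]=0x5b

5b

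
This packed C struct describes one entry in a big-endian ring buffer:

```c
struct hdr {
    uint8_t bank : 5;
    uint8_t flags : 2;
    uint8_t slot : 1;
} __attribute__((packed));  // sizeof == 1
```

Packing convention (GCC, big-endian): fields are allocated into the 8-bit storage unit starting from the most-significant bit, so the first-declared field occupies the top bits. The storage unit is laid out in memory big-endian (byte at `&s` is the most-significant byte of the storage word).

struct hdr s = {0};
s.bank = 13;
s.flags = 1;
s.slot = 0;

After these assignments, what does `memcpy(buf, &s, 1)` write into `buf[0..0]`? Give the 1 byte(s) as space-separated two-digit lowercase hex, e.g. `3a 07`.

[3+:5] bank=13 & 0x1f = 0xd; word=0x68
[1+:2] flags=1 & 0x3 = 0x1; word=0x6a
[0+:1] slot=0 & 0x1 = 0x0; word=0x6a
word = 0x6a → big-endian bytes:
  [0]=0x6a

6a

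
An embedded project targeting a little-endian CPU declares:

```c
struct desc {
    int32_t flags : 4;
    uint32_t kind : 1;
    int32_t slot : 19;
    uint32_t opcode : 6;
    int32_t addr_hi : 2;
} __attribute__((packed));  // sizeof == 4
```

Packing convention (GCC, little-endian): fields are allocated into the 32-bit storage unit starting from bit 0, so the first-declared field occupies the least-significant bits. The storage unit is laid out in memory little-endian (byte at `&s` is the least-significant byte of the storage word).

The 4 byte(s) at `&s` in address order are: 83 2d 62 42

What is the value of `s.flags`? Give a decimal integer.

[0]=0x83 [1]=0x2d [2]=0x62 [3]=0x42 (little-endian) → word 0x42622d83
flags:4 @ bit 0 → (0x42622d83>>0)&0xf = 0x3  ←
kind:1 @ bit 4 → (0x42622d83>>4)&0x1 = 0x0
slot:19 @ bit 5 → (0x42622d83>>5)&0x7ffff = 0x3116c
opcode:6 @ bit 24 → (0x42622d83>>24)&0x3f = 0x2
addr_hi:2 @ bit 30 → (0x42622d83>>30)&0x3 = 0x1
flags signed 4b, MSB=0: value = 3

3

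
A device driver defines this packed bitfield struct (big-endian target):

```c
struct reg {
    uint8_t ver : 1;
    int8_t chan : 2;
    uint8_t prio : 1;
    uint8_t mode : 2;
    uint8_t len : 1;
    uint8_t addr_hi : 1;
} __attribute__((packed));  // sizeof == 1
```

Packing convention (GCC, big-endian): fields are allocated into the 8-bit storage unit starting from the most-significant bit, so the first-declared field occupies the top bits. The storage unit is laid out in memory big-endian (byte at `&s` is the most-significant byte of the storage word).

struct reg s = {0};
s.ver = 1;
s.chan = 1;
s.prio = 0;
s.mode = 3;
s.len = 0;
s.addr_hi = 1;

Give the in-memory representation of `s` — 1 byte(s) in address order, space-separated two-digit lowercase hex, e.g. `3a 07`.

ad

[7+:1] ver=1 & 0x1 = 0x1; word=0x80
[5+:2] chan=1 & 0x3 = 0x1; word=0xa0
[4+:1] prio=0 & 0x1 = 0x0; word=0xa0
[2+:2] mode=3 & 0x3 = 0x3; word=0xac
[1+:1] len=0 & 0x1 = 0x0; word=0xac
[0+:1] addr_hi=1 & 0x1 = 0x1; word=0xad
word = 0xad → big-endian bytes:
  [0]=0xad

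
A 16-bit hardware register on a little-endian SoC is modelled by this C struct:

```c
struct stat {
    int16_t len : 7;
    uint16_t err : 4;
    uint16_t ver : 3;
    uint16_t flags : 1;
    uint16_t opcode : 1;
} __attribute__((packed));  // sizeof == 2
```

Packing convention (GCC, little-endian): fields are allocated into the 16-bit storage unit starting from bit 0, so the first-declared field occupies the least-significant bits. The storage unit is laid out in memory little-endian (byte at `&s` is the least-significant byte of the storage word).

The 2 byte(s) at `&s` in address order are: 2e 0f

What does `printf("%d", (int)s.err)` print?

14

[0]=0x2e [1]=0x0f (little-endian) → word 0x0f2e
len [0+:7] = (word>>0) & 0x7f = 46
err [7+:4] = (word>>7) & 0xf = 14  ←
ver [11+:3] = (word>>11) & 0x7 = 1
flags [14+:1] = (word>>14) & 0x1 = 0
opcode [15+:1] = (word>>15) & 0x1 = 0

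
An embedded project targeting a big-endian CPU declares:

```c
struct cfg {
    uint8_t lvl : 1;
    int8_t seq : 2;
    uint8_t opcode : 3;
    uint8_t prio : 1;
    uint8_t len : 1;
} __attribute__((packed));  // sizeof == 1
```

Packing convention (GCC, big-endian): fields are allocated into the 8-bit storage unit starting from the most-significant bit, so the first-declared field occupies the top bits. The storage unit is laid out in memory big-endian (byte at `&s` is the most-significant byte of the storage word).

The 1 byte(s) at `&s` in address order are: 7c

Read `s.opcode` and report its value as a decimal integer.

7

[0]=0x7c (big-endian) → word 0x7c
lvl:1 @ bit 7 → (0x7c>>7)&0x1 = 0x0
seq:2 @ bit 5 → (0x7c>>5)&0x3 = 0x3
opcode:3 @ bit 2 → (0x7c>>2)&0x7 = 0x7  ←
prio:1 @ bit 1 → (0x7c>>1)&0x1 = 0x0
len:1 @ bit 0 → (0x7c>>0)&0x1 = 0x0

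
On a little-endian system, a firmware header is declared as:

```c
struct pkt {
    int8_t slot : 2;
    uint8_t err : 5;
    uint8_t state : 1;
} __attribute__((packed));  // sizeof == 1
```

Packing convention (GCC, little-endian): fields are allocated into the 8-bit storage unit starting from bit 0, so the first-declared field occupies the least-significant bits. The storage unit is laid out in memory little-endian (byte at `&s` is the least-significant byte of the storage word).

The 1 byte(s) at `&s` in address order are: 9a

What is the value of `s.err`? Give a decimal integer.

[0]=0x9a (little-endian) → word 0x9a
slot:2 @ bit 0 → (0x9a>>0)&0x3 = 0x2
err:5 @ bit 2 → (0x9a>>2)&0x1f = 0x6  ←
state:1 @ bit 7 → (0x9a>>7)&0x1 = 0x1

6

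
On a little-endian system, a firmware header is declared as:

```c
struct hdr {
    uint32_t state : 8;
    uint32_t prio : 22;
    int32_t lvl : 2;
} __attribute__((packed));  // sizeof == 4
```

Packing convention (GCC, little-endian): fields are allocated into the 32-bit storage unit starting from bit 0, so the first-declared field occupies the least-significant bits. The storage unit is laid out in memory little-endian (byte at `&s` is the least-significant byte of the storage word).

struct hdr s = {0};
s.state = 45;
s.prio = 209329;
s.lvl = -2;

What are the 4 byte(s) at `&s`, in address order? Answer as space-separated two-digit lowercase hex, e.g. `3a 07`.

state (8b) val=45 bits=0x2d at bit 0: 0x0000002d
prio (22b) val=209329 bits=0x331b1 at bit 8: 0x0331b12d
lvl (2b) val=-2 bits=0x2 at bit 30: 0x8331b12d
word = 0x8331b12d → little-endian bytes:
  [0]=0x2d  [1]=0xb1  [2]=0x31  [3]=0x83

2d b1 31 83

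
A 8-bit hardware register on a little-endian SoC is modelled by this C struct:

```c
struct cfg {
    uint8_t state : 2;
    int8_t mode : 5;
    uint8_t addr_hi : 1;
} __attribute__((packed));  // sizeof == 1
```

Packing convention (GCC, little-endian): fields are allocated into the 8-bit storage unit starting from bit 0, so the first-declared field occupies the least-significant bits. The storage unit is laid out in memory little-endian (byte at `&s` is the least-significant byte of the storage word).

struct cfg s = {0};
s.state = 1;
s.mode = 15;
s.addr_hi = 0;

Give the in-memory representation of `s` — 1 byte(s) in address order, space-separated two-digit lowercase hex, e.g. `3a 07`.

3d

[0+:2] state=1 & 0x3 = 0x1; word=0x01
[2+:5] mode=15 & 0x1f = 0xf; word=0x3d
[7+:1] addr_hi=0 & 0x1 = 0x0; word=0x3d
word = 0x3d → little-endian bytes:
  [0]=0x3d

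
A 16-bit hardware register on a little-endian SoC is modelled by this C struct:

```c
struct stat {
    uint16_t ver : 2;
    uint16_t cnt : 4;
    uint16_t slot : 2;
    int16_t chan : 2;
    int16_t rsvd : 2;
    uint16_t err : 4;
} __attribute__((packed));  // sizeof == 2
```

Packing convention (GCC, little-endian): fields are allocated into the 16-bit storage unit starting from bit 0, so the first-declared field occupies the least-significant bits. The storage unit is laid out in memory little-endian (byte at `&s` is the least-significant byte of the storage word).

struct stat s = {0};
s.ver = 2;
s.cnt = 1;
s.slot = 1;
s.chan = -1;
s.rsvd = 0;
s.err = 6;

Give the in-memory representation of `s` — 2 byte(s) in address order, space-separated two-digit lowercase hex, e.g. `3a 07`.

ver:2 = 2 → 0x2 << 0 → word 0x0002
cnt:4 = 1 → 0x1 << 2 → word 0x0006
slot:2 = 1 → 0x1 << 6 → word 0x0046
chan:2 = -1 → 0x3 << 8 → word 0x0346
rsvd:2 = 0 → 0x0 << 10 → word 0x0346
err:4 = 6 → 0x6 << 12 → word 0x6346
word = 0x6346 → little-endian bytes:
  [0]=0x46  [1]=0x63

46 63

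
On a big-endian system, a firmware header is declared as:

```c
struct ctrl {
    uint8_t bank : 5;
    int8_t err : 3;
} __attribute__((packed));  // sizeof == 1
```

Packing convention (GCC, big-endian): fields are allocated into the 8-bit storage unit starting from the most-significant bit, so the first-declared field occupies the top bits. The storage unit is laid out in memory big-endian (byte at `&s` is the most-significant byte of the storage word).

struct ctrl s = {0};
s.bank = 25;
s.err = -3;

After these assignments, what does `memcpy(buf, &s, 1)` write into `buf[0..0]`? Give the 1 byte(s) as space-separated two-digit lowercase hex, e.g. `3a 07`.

cd

bank (5b) val=25 bits=0x19 at bit 3: 0xc8
err (3b) val=-3 bits=0x5 at bit 0: 0xcd
word = 0xcd → big-endian bytes:
  [0]=0xcd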